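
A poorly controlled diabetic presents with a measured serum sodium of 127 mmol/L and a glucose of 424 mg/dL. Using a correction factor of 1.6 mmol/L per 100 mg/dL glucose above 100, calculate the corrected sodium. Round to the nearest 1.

Corrected Na = measured Na + 1.6 · (glucose − 100)/100
= 127 + 1.6 · (424 − 100)/100
= 127 + 5.2
= 132.2 mmol/L

132 mmol/L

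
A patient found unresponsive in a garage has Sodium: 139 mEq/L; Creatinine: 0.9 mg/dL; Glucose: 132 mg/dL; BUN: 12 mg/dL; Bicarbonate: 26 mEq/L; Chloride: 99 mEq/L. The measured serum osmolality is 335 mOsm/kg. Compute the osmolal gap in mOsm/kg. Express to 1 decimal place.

Calculated osmolality = 2·Na + glucose/18 + BUN/2.8
= 2·139 + 132/18 + 12/2.8
= 278 + 7.33 + 4.29
= 289.62 mOsm/kg ≈ 289.6 mOsm/kg
Osmolar gap = measured − calculated = 335 − 289.6 = 45.4 mOsm/kg

45.4 mOsm/kg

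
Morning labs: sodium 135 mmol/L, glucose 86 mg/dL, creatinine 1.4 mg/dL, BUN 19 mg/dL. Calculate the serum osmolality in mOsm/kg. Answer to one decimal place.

Calculated osmolality = 2·Na + glucose/18 + BUN/2.8
= 2·135 + 86/18 + 19/2.8
= 270 + 4.78 + 6.79
= 281.57 mOsm/kg

281.6 mOsm/kg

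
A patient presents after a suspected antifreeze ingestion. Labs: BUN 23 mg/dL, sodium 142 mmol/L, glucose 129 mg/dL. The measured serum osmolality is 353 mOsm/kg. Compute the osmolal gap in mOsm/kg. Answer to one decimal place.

53.6 mOsm/kg

Calculated osmolality = 2·Na + glucose/18 + BUN/2.8
= 2·142 + 129/18 + 23/2.8
= 284 + 7.17 + 8.21
= 299.38 mOsm/kg ≈ 299.4 mOsm/kg
Osmolar gap = measured − calculated = 353 − 299.4 = 53.6 mOsm/kg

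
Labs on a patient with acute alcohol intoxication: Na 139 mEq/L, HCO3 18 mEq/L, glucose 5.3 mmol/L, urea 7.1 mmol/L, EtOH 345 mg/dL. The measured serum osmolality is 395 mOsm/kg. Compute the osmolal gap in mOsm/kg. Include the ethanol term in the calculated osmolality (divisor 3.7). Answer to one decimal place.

11.4 mOsm/kg

Calculated osmolality = 2·Na + glucose + urea + ethanol/3.7
= 2·139 + 5.3 + 7.1 + 345/3.7
= 278 + 5.30 + 7.10 + 93.24
= 383.64 mOsm/kg ≈ 383.6 mOsm/kg
Osmolar gap = measured − calculated = 395 − 383.6 = 11.4 mOsm/kg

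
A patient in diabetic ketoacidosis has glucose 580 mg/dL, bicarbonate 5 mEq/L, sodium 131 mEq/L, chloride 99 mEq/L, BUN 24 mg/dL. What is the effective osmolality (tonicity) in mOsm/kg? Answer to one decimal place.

294.2 mOsm/kg

Effective osmolality excludes urea (freely permeant across cell membranes):
2·Na + glucose/18
= 2·131 + 580/18
= 262 + 32.22
= 294.22 mOsm/kg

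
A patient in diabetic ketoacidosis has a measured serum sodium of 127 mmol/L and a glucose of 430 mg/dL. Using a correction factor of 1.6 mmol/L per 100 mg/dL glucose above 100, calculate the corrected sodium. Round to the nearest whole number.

132 mmol/L

Corrected Na = measured Na + 1.6 · (glucose − 100)/100
= 127 + 1.6 · (430 − 100)/100
= 127 + 5.3
= 132.3 mmol/L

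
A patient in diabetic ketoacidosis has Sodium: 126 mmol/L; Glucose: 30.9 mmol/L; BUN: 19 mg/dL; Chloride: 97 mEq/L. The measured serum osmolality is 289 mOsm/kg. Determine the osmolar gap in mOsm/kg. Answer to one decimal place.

Calculated osmolality = 2·Na + glucose + BUN/2.8
= 2·126 + 30.9 + 19/2.8
= 252 + 30.90 + 6.79
= 289.69 mOsm/kg ≈ 289.7 mOsm/kg
Osmolar gap = measured − calculated = 289 − 289.7 = -0.7 mOsm/kg

-0.7 mOsm/kg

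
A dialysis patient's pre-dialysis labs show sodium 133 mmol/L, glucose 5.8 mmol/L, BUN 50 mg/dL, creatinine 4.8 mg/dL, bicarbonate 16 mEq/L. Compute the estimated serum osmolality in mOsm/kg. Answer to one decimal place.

289.7 mOsm/kg

Calculated osmolality = 2·Na + glucose + BUN/2.8
= 2·133 + 5.8 + 50/2.8
= 266 + 5.80 + 17.86
= 289.66 mOsm/kg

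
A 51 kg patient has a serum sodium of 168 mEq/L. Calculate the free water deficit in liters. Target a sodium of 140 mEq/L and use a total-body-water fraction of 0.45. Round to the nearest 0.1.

4.6 L

TBW = 0.45 · 51 = 22.95 L
Free water deficit = TBW · (Na/140 − 1)
= 22.95 · (168/140 − 1)
= 22.95 · 0.2
= 4.59 L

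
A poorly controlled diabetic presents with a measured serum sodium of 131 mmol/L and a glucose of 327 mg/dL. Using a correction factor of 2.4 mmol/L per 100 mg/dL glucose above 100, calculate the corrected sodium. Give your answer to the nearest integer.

136 mmol/L

Corrected Na = measured Na + 2.4 · (glucose − 100)/100
= 131 + 2.4 · (327 − 100)/100
= 131 + 5.4
= 136.4 mmol/L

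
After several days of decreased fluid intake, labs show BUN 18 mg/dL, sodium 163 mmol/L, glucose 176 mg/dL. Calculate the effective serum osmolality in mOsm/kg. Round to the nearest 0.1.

335.8 mOsm/kg

Effective osmolality excludes urea (freely permeant across cell membranes):
2·Na + glucose/18
= 2·163 + 176/18
= 326 + 9.78
= 335.78 mOsm/kg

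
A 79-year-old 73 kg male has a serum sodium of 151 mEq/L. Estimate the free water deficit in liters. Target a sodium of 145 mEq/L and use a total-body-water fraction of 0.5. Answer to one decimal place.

TBW = 0.5 · 73 = 36.5 L
Free water deficit = TBW · (Na/145 − 1)
= 36.5 · (151/145 − 1)
= 36.5 · 0.0414
= 1.51 L

1.5 L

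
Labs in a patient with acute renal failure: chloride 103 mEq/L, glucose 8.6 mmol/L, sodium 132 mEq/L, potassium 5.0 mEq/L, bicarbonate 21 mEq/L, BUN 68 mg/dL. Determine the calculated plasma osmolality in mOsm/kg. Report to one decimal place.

Calculated osmolality = 2·Na + glucose + BUN/2.8
= 2·132 + 8.6 + 68/2.8
= 264 + 8.60 + 24.29
= 296.89 mOsm/kg

296.9 mOsm/kg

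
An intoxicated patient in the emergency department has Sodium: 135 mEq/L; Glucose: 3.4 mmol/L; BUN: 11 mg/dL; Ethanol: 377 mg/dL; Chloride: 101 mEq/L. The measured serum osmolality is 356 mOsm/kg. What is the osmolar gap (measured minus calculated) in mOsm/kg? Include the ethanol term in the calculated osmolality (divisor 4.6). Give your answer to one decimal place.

-3.3 mOsm/kg

Calculated osmolality = 2·Na + glucose + BUN/2.8 + ethanol/4.6
= 2·135 + 3.4 + 11/2.8 + 377/4.6
= 270 + 3.40 + 3.93 + 81.96
= 359.29 mOsm/kg ≈ 359.3 mOsm/kg
Osmolar gap = measured − calculated = 356 − 359.3 = -3.3 mOsm/kg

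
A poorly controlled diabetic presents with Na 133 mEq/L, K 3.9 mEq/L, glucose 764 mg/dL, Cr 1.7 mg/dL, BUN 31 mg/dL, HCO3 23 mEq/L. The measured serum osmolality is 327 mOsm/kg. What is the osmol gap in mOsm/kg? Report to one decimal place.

Calculated osmolality = 2·Na + glucose/18 + BUN/2.8
= 2·133 + 764/18 + 31/2.8
= 266 + 42.44 + 11.07
= 319.51 mOsm/kg ≈ 319.5 mOsm/kg
Osmolar gap = measured − calculated = 327 − 319.5 = 7.5 mOsm/kg

7.5 mOsm/kg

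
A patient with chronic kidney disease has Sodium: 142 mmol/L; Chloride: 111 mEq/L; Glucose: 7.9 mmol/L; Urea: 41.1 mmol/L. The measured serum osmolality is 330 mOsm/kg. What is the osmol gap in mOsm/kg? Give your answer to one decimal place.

-3.0 mOsm/kg

Calculated osmolality = 2·Na + glucose + urea
= 2·142 + 7.9 + 41.1
= 284 + 7.90 + 41.10
= 333 mOsm/kg ≈ 333.0 mOsm/kg
Osmolar gap = measured − calculated = 330 − 333.0 = -3.0 mOsm/kg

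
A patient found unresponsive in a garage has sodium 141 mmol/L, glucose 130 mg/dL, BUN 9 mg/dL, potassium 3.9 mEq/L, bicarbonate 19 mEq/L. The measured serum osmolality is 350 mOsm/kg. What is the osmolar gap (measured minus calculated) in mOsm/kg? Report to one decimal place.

57.6 mOsm/kg

Calculated osmolality = 2·Na + glucose/18 + BUN/2.8
= 2·141 + 130/18 + 9/2.8
= 282 + 7.22 + 3.21
= 292.43 mOsm/kg ≈ 292.4 mOsm/kg
Osmolar gap = measured − calculated = 350 − 292.4 = 57.6 mOsm/kg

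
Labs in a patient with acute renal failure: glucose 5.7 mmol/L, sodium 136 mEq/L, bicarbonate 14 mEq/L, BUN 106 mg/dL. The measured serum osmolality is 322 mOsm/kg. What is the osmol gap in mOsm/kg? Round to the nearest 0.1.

Calculated osmolality = 2·Na + glucose + BUN/2.8
= 2·136 + 5.7 + 106/2.8
= 272 + 5.70 + 37.86
= 315.56 mOsm/kg ≈ 315.6 mOsm/kg
Osmolar gap = measured − calculated = 322 − 315.6 = 6.4 mOsm/kg

6.4 mOsm/kg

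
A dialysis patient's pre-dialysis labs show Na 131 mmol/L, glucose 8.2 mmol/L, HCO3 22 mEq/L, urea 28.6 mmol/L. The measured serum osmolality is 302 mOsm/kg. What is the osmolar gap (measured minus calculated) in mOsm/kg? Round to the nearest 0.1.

Calculated osmolality = 2·Na + glucose + urea
= 2·131 + 8.2 + 28.6
= 262 + 8.20 + 28.60
= 298.8 mOsm/kg ≈ 298.8 mOsm/kg
Osmolar gap = measured − calculated = 302 − 298.8 = 3.2 mOsm/kg

3.2 mOsm/kg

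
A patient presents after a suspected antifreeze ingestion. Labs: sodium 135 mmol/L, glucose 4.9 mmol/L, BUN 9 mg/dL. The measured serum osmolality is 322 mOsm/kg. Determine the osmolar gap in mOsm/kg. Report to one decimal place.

43.9 mOsm/kg

Calculated osmolality = 2·Na + glucose + BUN/2.8
= 2·135 + 4.9 + 9/2.8
= 270 + 4.90 + 3.21
= 278.11 mOsm/kg ≈ 278.1 mOsm/kg
Osmolar gap = measured − calculated = 322 − 278.1 = 43.9 mOsm/kg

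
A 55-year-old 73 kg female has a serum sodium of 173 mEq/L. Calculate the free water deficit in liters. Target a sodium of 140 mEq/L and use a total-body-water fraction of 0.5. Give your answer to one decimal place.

8.6 L

TBW = 0.5 · 73 = 36.5 L
Free water deficit = TBW · (Na/140 − 1)
= 36.5 · (173/140 − 1)
= 36.5 · 0.2357
= 8.6 L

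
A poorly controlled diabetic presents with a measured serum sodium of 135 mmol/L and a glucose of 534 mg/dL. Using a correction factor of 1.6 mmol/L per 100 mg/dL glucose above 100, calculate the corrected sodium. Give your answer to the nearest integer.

Corrected Na = measured Na + 1.6 · (glucose − 100)/100
= 135 + 1.6 · (534 − 100)/100
= 135 + 6.9
= 141.9 mmol/L

142 mmol/L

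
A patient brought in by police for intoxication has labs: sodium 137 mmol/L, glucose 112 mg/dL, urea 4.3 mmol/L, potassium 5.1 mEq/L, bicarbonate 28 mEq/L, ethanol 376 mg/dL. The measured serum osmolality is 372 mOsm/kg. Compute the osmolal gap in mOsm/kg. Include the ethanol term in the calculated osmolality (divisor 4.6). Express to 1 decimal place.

5.7 mOsm/kg

Calculated osmolality = 2·Na + glucose/18 + urea + ethanol/4.6
= 2·137 + 112/18 + 4.3 + 376/4.6
= 274 + 6.22 + 4.30 + 81.74
= 366.26 mOsm/kg ≈ 366.3 mOsm/kg
Osmolar gap = measured − calculated = 372 − 366.3 = 5.7 mOsm/kg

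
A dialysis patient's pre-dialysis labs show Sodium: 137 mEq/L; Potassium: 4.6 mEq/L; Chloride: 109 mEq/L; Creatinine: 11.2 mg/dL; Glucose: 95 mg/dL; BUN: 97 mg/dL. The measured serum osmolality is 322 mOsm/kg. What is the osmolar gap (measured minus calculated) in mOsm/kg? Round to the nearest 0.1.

Calculated osmolality = 2·Na + glucose/18 + BUN/2.8
= 2·137 + 95/18 + 97/2.8
= 274 + 5.28 + 34.64
= 313.92 mOsm/kg ≈ 313.9 mOsm/kg
Osmolar gap = measured − calculated = 322 − 313.9 = 8.1 mOsm/kg

8.1 mOsm/kg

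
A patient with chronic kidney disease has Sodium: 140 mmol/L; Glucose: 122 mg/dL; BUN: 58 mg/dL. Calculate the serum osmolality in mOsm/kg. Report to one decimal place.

307.5 mOsm/kg

Calculated osmolality = 2·Na + glucose/18 + BUN/2.8
= 2·140 + 122/18 + 58/2.8
= 280 + 6.78 + 20.71
= 307.49 mOsm/kg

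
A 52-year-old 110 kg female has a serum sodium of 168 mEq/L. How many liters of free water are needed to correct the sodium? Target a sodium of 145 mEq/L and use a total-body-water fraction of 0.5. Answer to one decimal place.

TBW = 0.5 · 110 = 55 L
Free water deficit = TBW · (Na/145 − 1)
= 55 · (168/145 − 1)
= 55 · 0.1586
= 8.72 L

8.7 L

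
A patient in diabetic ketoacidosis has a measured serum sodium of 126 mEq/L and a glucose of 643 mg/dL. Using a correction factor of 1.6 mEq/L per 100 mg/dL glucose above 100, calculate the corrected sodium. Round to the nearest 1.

135 mEq/L

Corrected Na = measured Na + 1.6 · (glucose − 100)/100
= 126 + 1.6 · (643 − 100)/100
= 126 + 8.7
= 134.7 mEq/L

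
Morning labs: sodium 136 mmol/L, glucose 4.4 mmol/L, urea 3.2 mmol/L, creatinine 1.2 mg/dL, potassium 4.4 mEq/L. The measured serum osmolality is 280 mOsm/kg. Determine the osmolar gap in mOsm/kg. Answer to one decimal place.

0.4 mOsm/kg

Calculated osmolality = 2·Na + glucose + urea
= 2·136 + 4.4 + 3.2
= 272 + 4.40 + 3.20
= 279.6 mOsm/kg ≈ 279.6 mOsm/kg
Osmolar gap = measured − calculated = 280 − 279.6 = 0.4 mOsm/kg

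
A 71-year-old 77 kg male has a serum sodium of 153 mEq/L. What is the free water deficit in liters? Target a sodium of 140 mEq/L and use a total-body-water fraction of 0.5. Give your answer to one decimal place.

3.6 L

TBW = 0.5 · 77 = 38.5 L
Free water deficit = TBW · (Na/140 − 1)
= 38.5 · (153/140 − 1)
= 38.5 · 0.0929
= 3.58 L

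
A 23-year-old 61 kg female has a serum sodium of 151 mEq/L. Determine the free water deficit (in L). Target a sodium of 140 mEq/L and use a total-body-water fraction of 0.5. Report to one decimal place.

2.4 L

TBW = 0.5 · 61 = 30.5 L
Free water deficit = TBW · (Na/140 − 1)
= 30.5 · (151/140 − 1)
= 30.5 · 0.0786
= 2.4 L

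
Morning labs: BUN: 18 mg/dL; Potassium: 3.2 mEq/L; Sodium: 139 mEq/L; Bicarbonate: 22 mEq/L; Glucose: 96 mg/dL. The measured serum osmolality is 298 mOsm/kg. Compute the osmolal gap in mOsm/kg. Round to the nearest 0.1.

8.2 mOsm/kg

Calculated osmolality = 2·Na + glucose/18 + BUN/2.8
= 2·139 + 96/18 + 18/2.8
= 278 + 5.33 + 6.43
= 289.76 mOsm/kg ≈ 289.8 mOsm/kg
Osmolar gap = measured − calculated = 298 − 289.8 = 8.2 mOsm/kg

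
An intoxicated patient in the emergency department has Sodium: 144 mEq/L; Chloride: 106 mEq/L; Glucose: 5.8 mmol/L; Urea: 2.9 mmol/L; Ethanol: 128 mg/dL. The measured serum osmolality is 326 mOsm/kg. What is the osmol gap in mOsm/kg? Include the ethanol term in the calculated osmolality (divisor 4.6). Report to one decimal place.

Calculated osmolality = 2·Na + glucose + urea + ethanol/4.6
= 2·144 + 5.8 + 2.9 + 128/4.6
= 288 + 5.80 + 2.90 + 27.83
= 324.53 mOsm/kg ≈ 324.5 mOsm/kg
Osmolar gap = measured − calculated = 326 − 324.5 = 1.5 mOsm/kg

1.5 mOsm/kg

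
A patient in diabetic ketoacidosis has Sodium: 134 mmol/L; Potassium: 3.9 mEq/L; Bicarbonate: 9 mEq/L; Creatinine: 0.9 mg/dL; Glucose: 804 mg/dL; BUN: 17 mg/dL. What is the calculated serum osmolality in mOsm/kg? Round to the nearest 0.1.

318.7 mOsm/kg

Calculated osmolality = 2·Na + glucose/18 + BUN/2.8
= 2·134 + 804/18 + 17/2.8
= 268 + 44.67 + 6.07
= 318.74 mOsm/kg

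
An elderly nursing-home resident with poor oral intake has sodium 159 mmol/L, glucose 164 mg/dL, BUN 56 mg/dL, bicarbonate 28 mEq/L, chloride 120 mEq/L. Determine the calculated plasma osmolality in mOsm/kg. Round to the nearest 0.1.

Calculated osmolality = 2·Na + glucose/18 + BUN/2.8
= 2·159 + 164/18 + 56/2.8
= 318 + 9.11 + 20
= 347.11 mOsm/kg

347.1 mOsm/kg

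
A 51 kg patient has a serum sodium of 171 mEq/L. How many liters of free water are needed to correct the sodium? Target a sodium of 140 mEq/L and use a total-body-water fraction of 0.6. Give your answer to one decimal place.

TBW = 0.6 · 51 = 30.6 L
Free water deficit = TBW · (Na/140 − 1)
= 30.6 · (171/140 − 1)
= 30.6 · 0.2214
= 6.77 L

6.8 L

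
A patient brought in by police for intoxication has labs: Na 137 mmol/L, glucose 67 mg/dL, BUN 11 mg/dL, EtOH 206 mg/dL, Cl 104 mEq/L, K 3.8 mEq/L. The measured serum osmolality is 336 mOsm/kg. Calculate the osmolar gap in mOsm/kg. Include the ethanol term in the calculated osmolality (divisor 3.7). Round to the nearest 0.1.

Calculated osmolality = 2·Na + glucose/18 + BUN/2.8 + ethanol/3.7
= 2·137 + 67/18 + 11/2.8 + 206/3.7
= 274 + 3.72 + 3.93 + 55.68
= 337.33 mOsm/kg ≈ 337.3 mOsm/kg
Osmolar gap = measured − calculated = 336 − 337.3 = -1.3 mOsm/kg

-1.3 mOsm/kg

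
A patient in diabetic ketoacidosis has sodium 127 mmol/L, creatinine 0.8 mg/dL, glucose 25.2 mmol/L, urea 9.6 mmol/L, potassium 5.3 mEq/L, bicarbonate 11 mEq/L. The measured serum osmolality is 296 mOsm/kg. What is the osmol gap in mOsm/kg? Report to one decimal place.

Calculated osmolality = 2·Na + glucose + urea
= 2·127 + 25.2 + 9.6
= 254 + 25.20 + 9.60
= 288.8 mOsm/kg ≈ 288.8 mOsm/kg
Osmolar gap = measured − calculated = 296 − 288.8 = 7.2 mOsm/kg

7.2 mOsm/kg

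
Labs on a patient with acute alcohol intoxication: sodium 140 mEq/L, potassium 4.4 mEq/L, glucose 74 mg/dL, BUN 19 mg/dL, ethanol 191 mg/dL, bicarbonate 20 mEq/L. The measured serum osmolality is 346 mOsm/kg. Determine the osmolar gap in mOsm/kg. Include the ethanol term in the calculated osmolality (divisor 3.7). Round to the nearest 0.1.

Calculated osmolality = 2·Na + glucose/18 + BUN/2.8 + ethanol/3.7
= 2·140 + 74/18 + 19/2.8 + 191/3.7
= 280 + 4.11 + 6.79 + 51.62
= 342.52 mOsm/kg ≈ 342.5 mOsm/kg
Osmolar gap = measured − calculated = 346 − 342.5 = 3.5 mOsm/kg

3.5 mOsm/kg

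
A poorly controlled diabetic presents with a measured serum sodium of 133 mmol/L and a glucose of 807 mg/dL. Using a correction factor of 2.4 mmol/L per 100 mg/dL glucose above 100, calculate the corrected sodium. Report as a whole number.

Corrected Na = measured Na + 2.4 · (glucose − 100)/100
= 133 + 2.4 · (807 − 100)/100
= 133 + 17
= 150 mmol/L

150 mmol/L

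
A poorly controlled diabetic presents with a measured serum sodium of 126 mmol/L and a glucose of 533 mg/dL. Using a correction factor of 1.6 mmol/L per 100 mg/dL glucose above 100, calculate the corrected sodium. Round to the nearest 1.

133 mmol/L

Corrected Na = measured Na + 1.6 · (glucose − 100)/100
= 126 + 1.6 · (533 − 100)/100
= 126 + 6.9
= 132.9 mmol/L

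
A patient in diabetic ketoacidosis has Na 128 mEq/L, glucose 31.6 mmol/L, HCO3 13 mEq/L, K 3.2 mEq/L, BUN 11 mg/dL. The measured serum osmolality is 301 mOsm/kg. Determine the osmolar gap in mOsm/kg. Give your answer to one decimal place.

Calculated osmolality = 2·Na + glucose + BUN/2.8
= 2·128 + 31.6 + 11/2.8
= 256 + 31.60 + 3.93
= 291.53 mOsm/kg ≈ 291.5 mOsm/kg
Osmolar gap = measured − calculated = 301 − 291.5 = 9.5 mOsm/kg

9.5 mOsm/kg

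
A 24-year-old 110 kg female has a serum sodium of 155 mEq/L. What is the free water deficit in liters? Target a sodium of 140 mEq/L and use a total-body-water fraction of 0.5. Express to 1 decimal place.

5.9 L

TBW = 0.5 · 110 = 55 L
Free water deficit = TBW · (Na/140 − 1)
= 55 · (155/140 − 1)
= 55 · 0.1071
= 5.89 L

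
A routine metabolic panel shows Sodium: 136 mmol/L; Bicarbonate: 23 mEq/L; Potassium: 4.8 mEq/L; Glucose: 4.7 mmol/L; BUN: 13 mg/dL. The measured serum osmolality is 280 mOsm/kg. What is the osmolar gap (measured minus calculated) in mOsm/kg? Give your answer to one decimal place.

Calculated osmolality = 2·Na + glucose + BUN/2.8
= 2·136 + 4.7 + 13/2.8
= 272 + 4.70 + 4.64
= 281.34 mOsm/kg ≈ 281.3 mOsm/kg
Osmolar gap = measured − calculated = 280 − 281.3 = -1.3 mOsm/kg

-1.3 mOsm/kg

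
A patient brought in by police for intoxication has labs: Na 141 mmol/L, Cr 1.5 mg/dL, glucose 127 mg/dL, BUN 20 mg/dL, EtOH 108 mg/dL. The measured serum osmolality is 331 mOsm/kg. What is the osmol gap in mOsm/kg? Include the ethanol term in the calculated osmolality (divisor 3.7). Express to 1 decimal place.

Calculated osmolality = 2·Na + glucose/18 + BUN/2.8 + ethanol/3.7
= 2·141 + 127/18 + 20/2.8 + 108/3.7
= 282 + 7.06 + 7.14 + 29.19
= 325.39 mOsm/kg ≈ 325.4 mOsm/kg
Osmolar gap = measured − calculated = 331 − 325.4 = 5.6 mOsm/kg

5.6 mOsm/kg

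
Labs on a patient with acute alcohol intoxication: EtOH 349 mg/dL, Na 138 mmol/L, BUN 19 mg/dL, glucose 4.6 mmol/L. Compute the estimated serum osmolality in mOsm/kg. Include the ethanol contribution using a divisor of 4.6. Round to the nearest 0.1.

363.3 mOsm/kg

Calculated osmolality = 2·Na + glucose + BUN/2.8 + ethanol/4.6
= 2·138 + 4.6 + 19/2.8 + 349/4.6
= 276 + 4.60 + 6.79 + 75.87
= 363.26 mOsm/kg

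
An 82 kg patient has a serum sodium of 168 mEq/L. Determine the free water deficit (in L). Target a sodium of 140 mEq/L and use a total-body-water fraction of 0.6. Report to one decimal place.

9.8 L

TBW = 0.6 · 82 = 49.2 L
Free water deficit = TBW · (Na/140 − 1)
= 49.2 · (168/140 − 1)
= 49.2 · 0.2
= 9.84 L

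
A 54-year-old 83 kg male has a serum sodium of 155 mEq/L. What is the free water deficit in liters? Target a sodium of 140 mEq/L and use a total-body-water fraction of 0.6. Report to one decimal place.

TBW = 0.6 · 83 = 49.8 L
Free water deficit = TBW · (Na/140 − 1)
= 49.8 · (155/140 − 1)
= 49.8 · 0.1071
= 5.33 L

5.3 L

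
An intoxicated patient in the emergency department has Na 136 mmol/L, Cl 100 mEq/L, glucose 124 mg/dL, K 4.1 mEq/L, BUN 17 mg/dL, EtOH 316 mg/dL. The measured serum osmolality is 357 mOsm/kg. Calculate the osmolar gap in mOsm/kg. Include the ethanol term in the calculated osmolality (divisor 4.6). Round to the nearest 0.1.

3.3 mOsm/kg

Calculated osmolality = 2·Na + glucose/18 + BUN/2.8 + ethanol/4.6
= 2·136 + 124/18 + 17/2.8 + 316/4.6
= 272 + 6.89 + 6.07 + 68.70
= 353.66 mOsm/kg ≈ 353.7 mOsm/kg
Osmolar gap = measured − calculated = 357 − 353.7 = 3.3 mOsm/kg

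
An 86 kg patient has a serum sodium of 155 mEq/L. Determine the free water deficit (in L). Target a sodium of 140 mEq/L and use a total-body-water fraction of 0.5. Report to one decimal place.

4.6 L

TBW = 0.5 · 86 = 43 L
Free water deficit = TBW · (Na/140 − 1)
= 43 · (155/140 − 1)
= 43 · 0.1071
= 4.61 L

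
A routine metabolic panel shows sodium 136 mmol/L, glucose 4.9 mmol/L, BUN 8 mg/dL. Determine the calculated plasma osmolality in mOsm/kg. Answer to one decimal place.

279.8 mOsm/kg

Calculated osmolality = 2·Na + glucose + BUN/2.8
= 2·136 + 4.9 + 8/2.8
= 272 + 4.90 + 2.86
= 279.76 mOsm/kg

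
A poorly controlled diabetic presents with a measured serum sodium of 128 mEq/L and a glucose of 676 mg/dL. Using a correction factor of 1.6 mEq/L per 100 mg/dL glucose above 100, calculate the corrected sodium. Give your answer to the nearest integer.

Corrected Na = measured Na + 1.6 · (glucose − 100)/100
= 128 + 1.6 · (676 − 100)/100
= 128 + 9.2
= 137.2 mEq/L

137 mEq/L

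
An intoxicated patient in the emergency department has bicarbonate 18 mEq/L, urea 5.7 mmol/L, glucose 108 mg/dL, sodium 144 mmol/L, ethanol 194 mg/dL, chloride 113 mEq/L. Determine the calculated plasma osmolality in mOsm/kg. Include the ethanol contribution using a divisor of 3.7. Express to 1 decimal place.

352.1 mOsm/kg

Calculated osmolality = 2·Na + glucose/18 + urea + ethanol/3.7
= 2·144 + 108/18 + 5.7 + 194/3.7
= 288 + 6 + 5.70 + 52.43
= 352.13 mOsm/kg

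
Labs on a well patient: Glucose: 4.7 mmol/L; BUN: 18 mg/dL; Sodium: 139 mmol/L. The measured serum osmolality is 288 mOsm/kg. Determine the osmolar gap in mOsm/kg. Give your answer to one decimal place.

Calculated osmolality = 2·Na + glucose + BUN/2.8
= 2·139 + 4.7 + 18/2.8
= 278 + 4.70 + 6.43
= 289.13 mOsm/kg ≈ 289.1 mOsm/kg
Osmolar gap = measured − calculated = 288 − 289.1 = -1.1 mOsm/kg

-1.1 mOsm/kg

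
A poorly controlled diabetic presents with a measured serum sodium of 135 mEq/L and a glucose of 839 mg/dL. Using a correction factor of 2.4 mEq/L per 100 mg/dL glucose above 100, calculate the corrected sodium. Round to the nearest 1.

153 mEq/L

Corrected Na = measured Na + 2.4 · (glucose − 100)/100
= 135 + 2.4 · (839 − 100)/100
= 135 + 17.7
= 152.7 mEq/L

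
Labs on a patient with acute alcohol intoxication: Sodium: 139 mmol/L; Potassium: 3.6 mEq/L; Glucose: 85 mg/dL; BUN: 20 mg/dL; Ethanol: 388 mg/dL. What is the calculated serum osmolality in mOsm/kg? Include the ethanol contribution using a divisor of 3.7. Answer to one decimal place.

394.7 mOsm/kg

Calculated osmolality = 2·Na + glucose/18 + BUN/2.8 + ethanol/3.7
= 2·139 + 85/18 + 20/2.8 + 388/3.7
= 278 + 4.72 + 7.14 + 104.86
= 394.72 mOsm/kg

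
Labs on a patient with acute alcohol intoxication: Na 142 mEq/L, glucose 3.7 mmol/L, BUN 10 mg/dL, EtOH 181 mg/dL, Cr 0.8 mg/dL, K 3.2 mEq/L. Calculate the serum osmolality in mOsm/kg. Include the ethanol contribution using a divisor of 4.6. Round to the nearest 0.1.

Calculated osmolality = 2·Na + glucose + BUN/2.8 + ethanol/4.6
= 2·142 + 3.7 + 10/2.8 + 181/4.6
= 284 + 3.70 + 3.57 + 39.35
= 330.62 mOsm/kg

330.6 mOsm/kg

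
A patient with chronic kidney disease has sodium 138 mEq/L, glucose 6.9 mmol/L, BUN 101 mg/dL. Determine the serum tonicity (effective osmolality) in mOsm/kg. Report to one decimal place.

282.9 mOsm/kg

Effective osmolality excludes urea (freely permeant across cell membranes):
2·Na + glucose
= 2·138 + 6.9
= 276 + 6.9
= 282.9 mOsm/kg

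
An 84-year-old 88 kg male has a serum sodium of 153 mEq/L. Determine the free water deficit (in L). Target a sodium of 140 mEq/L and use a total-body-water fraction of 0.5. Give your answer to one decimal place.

4.1 L

TBW = 0.5 · 88 = 44 L
Free water deficit = TBW · (Na/140 − 1)
= 44 · (153/140 − 1)
= 44 · 0.0929
= 4.09 L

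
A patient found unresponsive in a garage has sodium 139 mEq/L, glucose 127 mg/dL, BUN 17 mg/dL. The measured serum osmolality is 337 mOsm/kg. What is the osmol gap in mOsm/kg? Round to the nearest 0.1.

45.9 mOsm/kg

Calculated osmolality = 2·Na + glucose/18 + BUN/2.8
= 2·139 + 127/18 + 17/2.8
= 278 + 7.06 + 6.07
= 291.13 mOsm/kg ≈ 291.1 mOsm/kg
Osmolar gap = measured − calculated = 337 − 291.1 = 45.9 mOsm/kg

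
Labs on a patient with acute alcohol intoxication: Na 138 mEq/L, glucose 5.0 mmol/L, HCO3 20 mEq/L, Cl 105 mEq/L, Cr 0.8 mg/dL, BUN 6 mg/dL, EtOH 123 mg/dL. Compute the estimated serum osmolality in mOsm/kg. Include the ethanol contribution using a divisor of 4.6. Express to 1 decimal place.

309.9 mOsm/kg

Calculated osmolality = 2·Na + glucose + BUN/2.8 + ethanol/4.6
= 2·138 + 5 + 6/2.8 + 123/4.6
= 276 + 5 + 2.14 + 26.74
= 309.88 mOsm/kg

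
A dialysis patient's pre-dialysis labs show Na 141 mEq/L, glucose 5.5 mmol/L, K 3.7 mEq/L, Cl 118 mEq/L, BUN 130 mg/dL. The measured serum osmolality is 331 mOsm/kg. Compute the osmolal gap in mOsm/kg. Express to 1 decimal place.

Calculated osmolality = 2·Na + glucose + BUN/2.8
= 2·141 + 5.5 + 130/2.8
= 282 + 5.50 + 46.43
= 333.93 mOsm/kg ≈ 333.9 mOsm/kg
Osmolar gap = measured − calculated = 331 − 333.9 = -2.9 mOsm/kg

-2.9 mOsm/kg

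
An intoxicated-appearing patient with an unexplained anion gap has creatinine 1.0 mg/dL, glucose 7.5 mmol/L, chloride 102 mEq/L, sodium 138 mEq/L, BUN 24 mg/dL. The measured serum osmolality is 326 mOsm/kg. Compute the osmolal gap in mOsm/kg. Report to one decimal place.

Calculated osmolality = 2·Na + glucose + BUN/2.8
= 2·138 + 7.5 + 24/2.8
= 276 + 7.50 + 8.57
= 292.07 mOsm/kg ≈ 292.1 mOsm/kg
Osmolar gap = measured − calculated = 326 − 292.1 = 33.9 mOsm/kg

33.9 mOsm/kg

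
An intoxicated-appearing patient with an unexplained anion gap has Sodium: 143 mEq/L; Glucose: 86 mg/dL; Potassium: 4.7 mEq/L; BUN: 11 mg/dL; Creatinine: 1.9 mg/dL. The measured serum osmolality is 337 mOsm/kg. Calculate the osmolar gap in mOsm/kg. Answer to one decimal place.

Calculated osmolality = 2·Na + glucose/18 + BUN/2.8
= 2·143 + 86/18 + 11/2.8
= 286 + 4.78 + 3.93
= 294.71 mOsm/kg ≈ 294.7 mOsm/kg
Osmolar gap = measured − calculated = 337 − 294.7 = 42.3 mOsm/kg

42.3 mOsm/kg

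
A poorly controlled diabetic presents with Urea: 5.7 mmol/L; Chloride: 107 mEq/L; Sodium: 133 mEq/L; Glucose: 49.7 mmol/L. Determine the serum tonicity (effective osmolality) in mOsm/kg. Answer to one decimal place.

315.7 mOsm/kg

Effective osmolality excludes urea (freely permeant across cell membranes):
2·Na + glucose
= 2·133 + 49.7
= 266 + 49.7
= 315.7 mOsm/kg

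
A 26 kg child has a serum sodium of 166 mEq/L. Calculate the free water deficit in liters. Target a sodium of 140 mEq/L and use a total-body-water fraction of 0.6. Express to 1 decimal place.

2.9 L

TBW = 0.6 · 26 = 15.6 L
Free water deficit = TBW · (Na/140 − 1)
= 15.6 · (166/140 − 1)
= 15.6 · 0.1857
= 2.9 L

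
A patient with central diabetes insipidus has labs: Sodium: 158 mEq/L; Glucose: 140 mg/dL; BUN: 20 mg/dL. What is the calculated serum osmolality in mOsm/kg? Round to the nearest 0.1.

Calculated osmolality = 2·Na + glucose/18 + BUN/2.8
= 2·158 + 140/18 + 20/2.8
= 316 + 7.78 + 7.14
= 330.92 mOsm/kg

330.9 mOsm/kg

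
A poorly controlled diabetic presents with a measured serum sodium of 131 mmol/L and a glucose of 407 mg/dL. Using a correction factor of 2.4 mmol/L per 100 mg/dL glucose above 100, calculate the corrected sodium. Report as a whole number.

138 mmol/L

Corrected Na = measured Na + 2.4 · (glucose − 100)/100
= 131 + 2.4 · (407 − 100)/100
= 131 + 7.4
= 138.4 mmol/L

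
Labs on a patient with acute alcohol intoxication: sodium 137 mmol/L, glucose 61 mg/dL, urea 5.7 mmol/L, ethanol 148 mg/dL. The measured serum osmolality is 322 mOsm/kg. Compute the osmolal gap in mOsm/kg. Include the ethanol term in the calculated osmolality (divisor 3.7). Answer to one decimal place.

-1.1 mOsm/kg

Calculated osmolality = 2·Na + glucose/18 + urea + ethanol/3.7
= 2·137 + 61/18 + 5.7 + 148/3.7
= 274 + 3.39 + 5.70 + 40
= 323.09 mOsm/kg ≈ 323.1 mOsm/kg
Osmolar gap = measured − calculated = 322 − 323.1 = -1.1 mOsm/kg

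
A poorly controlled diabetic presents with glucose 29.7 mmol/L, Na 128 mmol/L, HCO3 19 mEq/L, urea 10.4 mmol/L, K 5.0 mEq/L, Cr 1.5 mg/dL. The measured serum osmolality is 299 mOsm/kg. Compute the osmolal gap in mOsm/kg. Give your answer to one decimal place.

2.9 mOsm/kg

Calculated osmolality = 2·Na + glucose + urea
= 2·128 + 29.7 + 10.4
= 256 + 29.70 + 10.40
= 296.1 mOsm/kg ≈ 296.1 mOsm/kg
Osmolar gap = measured − calculated = 299 − 296.1 = 2.9 mOsm/kg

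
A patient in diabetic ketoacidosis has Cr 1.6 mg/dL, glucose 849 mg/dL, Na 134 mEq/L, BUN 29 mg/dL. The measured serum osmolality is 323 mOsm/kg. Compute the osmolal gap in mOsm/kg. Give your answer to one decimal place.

Calculated osmolality = 2·Na + glucose/18 + BUN/2.8
= 2·134 + 849/18 + 29/2.8
= 268 + 47.17 + 10.36
= 325.53 mOsm/kg ≈ 325.5 mOsm/kg
Osmolar gap = measured − calculated = 323 − 325.5 = -2.5 mOsm/kg

-2.5 mOsm/kg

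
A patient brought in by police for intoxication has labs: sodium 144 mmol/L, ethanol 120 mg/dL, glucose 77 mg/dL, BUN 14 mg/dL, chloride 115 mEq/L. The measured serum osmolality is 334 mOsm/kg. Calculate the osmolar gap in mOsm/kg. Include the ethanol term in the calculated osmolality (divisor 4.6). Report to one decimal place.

10.6 mOsm/kg

Calculated osmolality = 2·Na + glucose/18 + BUN/2.8 + ethanol/4.6
= 2·144 + 77/18 + 14/2.8 + 120/4.6
= 288 + 4.28 + 5 + 26.09
= 323.37 mOsm/kg ≈ 323.4 mOsm/kg
Osmolar gap = measured − calculated = 334 − 323.4 = 10.6 mOsm/kg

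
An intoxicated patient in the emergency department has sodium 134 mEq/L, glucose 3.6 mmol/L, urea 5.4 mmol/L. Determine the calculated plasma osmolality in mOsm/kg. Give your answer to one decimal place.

Calculated osmolality = 2·Na + glucose + urea
= 2·134 + 3.6 + 5.4
= 268 + 3.60 + 5.40
= 277 mOsm/kg

277.0 mOsm/kg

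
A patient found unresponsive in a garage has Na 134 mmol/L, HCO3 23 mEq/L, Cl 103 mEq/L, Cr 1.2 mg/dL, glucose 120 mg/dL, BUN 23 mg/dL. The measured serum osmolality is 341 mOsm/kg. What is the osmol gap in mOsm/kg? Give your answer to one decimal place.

58.1 mOsm/kg

Calculated osmolality = 2·Na + glucose/18 + BUN/2.8
= 2·134 + 120/18 + 23/2.8
= 268 + 6.67 + 8.21
= 282.88 mOsm/kg ≈ 282.9 mOsm/kg
Osmolar gap = measured − calculated = 341 − 282.9 = 58.1 mOsm/kg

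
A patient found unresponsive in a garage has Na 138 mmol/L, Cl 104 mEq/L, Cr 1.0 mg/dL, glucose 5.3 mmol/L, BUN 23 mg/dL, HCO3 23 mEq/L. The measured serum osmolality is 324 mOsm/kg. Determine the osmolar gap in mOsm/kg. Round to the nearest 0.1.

34.5 mOsm/kg

Calculated osmolality = 2·Na + glucose + BUN/2.8
= 2·138 + 5.3 + 23/2.8
= 276 + 5.30 + 8.21
= 289.51 mOsm/kg ≈ 289.5 mOsm/kg
Osmolar gap = measured − calculated = 324 − 289.5 = 34.5 mOsm/kg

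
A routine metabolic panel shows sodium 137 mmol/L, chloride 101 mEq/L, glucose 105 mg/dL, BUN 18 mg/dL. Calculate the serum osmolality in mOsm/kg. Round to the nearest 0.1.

286.3 mOsm/kg

Calculated osmolality = 2·Na + glucose/18 + BUN/2.8
= 2·137 + 105/18 + 18/2.8
= 274 + 5.83 + 6.43
= 286.26 mOsm/kg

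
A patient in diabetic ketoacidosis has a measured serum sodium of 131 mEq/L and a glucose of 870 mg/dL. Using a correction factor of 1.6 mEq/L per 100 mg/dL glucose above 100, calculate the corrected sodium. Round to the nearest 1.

143 mEq/L

Corrected Na = measured Na + 1.6 · (glucose − 100)/100
= 131 + 1.6 · (870 − 100)/100
= 131 + 12.3
= 143.3 mEq/L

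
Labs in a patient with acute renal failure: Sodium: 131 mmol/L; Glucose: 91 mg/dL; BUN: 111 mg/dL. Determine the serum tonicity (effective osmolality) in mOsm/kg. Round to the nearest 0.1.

267.1 mOsm/kg

Effective osmolality excludes urea (freely permeant across cell membranes):
2·Na + glucose/18
= 2·131 + 91/18
= 262 + 5.06
= 267.06 mOsm/kg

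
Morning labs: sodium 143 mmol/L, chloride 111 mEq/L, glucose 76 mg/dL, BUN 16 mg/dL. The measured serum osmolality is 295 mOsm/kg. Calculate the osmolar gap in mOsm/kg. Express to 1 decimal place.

-0.9 mOsm/kg

Calculated osmolality = 2·Na + glucose/18 + BUN/2.8
= 2·143 + 76/18 + 16/2.8
= 286 + 4.22 + 5.71
= 295.93 mOsm/kg ≈ 295.9 mOsm/kg
Osmolar gap = measured − calculated = 295 − 295.9 = -0.9 mOsm/kg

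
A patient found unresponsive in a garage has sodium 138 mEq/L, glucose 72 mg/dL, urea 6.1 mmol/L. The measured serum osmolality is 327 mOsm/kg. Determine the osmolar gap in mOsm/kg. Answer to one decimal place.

40.9 mOsm/kg

Calculated osmolality = 2·Na + glucose/18 + urea
= 2·138 + 72/18 + 6.1
= 276 + 4 + 6.10
= 286.1 mOsm/kg ≈ 286.1 mOsm/kg
Osmolar gap = measured − calculated = 327 − 286.1 = 40.9 mOsm/kg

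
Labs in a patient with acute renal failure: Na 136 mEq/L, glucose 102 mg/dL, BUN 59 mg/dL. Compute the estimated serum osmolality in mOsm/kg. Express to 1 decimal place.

Calculated osmolality = 2·Na + glucose/18 + BUN/2.8
= 2·136 + 102/18 + 59/2.8
= 272 + 5.67 + 21.07
= 298.74 mOsm/kg

298.7 mOsm/kg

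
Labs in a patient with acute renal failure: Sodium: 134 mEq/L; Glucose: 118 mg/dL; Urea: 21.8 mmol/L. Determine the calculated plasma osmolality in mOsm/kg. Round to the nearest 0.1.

Calculated osmolality = 2·Na + glucose/18 + urea
= 2·134 + 118/18 + 21.8
= 268 + 6.56 + 21.80
= 296.36 mOsm/kg

296.4 mOsm/kg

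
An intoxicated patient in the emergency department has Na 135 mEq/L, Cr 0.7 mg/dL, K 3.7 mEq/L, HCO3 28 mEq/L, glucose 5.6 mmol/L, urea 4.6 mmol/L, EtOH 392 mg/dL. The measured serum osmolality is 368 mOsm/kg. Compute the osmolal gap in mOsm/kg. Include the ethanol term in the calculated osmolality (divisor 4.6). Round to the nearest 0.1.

2.6 mOsm/kg

Calculated osmolality = 2·Na + glucose + urea + ethanol/4.6
= 2·135 + 5.6 + 4.6 + 392/4.6
= 270 + 5.60 + 4.60 + 85.22
= 365.42 mOsm/kg ≈ 365.4 mOsm/kg
Osmolar gap = measured − calculated = 368 − 365.4 = 2.6 mOsm/kg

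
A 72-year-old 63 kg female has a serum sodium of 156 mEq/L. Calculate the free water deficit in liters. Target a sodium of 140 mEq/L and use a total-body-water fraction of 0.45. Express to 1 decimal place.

TBW = 0.45 · 63 = 28.35 L
Free water deficit = TBW · (Na/140 − 1)
= 28.35 · (156/140 − 1)
= 28.35 · 0.1143
= 3.24 L

3.2 L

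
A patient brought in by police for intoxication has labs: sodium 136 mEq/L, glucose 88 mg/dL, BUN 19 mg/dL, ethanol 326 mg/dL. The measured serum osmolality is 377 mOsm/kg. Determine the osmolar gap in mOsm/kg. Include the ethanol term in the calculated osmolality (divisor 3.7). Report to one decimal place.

Calculated osmolality = 2·Na + glucose/18 + BUN/2.8 + ethanol/3.7
= 2·136 + 88/18 + 19/2.8 + 326/3.7
= 272 + 4.89 + 6.79 + 88.11
= 371.79 mOsm/kg ≈ 371.8 mOsm/kg
Osmolar gap = measured − calculated = 377 − 371.8 = 5.2 mOsm/kg

5.2 mOsm/kg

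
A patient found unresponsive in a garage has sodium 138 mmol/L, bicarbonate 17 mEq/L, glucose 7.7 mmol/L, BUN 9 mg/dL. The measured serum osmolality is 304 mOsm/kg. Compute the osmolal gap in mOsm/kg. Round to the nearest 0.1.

Calculated osmolality = 2·Na + glucose + BUN/2.8
= 2·138 + 7.7 + 9/2.8
= 276 + 7.70 + 3.21
= 286.91 mOsm/kg ≈ 286.9 mOsm/kg
Osmolar gap = measured − calculated = 304 − 286.9 = 17.1 mOsm/kg

17.1 mOsm/kg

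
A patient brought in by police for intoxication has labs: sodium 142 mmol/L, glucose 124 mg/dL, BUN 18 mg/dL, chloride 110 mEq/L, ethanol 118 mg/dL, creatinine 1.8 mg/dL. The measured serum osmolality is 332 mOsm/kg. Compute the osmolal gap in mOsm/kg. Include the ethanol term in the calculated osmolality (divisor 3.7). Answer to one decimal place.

2.8 mOsm/kg

Calculated osmolality = 2·Na + glucose/18 + BUN/2.8 + ethanol/3.7
= 2·142 + 124/18 + 18/2.8 + 118/3.7
= 284 + 6.89 + 6.43 + 31.89
= 329.21 mOsm/kg ≈ 329.2 mOsm/kg
Osmolar gap = measured − calculated = 332 − 329.2 = 2.8 mOsm/kg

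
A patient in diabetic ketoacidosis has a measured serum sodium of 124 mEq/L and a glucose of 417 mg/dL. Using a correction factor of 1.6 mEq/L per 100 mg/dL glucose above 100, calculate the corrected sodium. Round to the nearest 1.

129 mEq/L

Corrected Na = measured Na + 1.6 · (glucose − 100)/100
= 124 + 1.6 · (417 − 100)/100
= 124 + 5.1
= 129.1 mEq/L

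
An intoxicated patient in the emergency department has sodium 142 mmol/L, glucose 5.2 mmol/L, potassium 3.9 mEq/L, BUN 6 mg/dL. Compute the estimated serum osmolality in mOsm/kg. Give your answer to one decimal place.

291.3 mOsm/kg

Calculated osmolality = 2·Na + glucose + BUN/2.8
= 2·142 + 5.2 + 6/2.8
= 284 + 5.20 + 2.14
= 291.34 mOsm/kg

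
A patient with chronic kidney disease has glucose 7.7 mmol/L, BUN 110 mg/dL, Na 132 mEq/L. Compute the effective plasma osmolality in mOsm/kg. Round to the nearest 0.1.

271.7 mOsm/kg

Effective osmolality excludes urea (freely permeant across cell membranes):
2·Na + glucose
= 2·132 + 7.7
= 264 + 7.7
= 271.7 mOsm/kg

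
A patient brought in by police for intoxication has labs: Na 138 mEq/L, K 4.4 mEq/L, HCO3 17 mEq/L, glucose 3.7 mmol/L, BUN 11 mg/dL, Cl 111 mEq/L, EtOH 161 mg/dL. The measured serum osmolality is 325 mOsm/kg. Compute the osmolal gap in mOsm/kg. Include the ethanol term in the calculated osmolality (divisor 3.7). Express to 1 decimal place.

Calculated osmolality = 2·Na + glucose + BUN/2.8 + ethanol/3.7
= 2·138 + 3.7 + 11/2.8 + 161/3.7
= 276 + 3.70 + 3.93 + 43.51
= 327.14 mOsm/kg ≈ 327.1 mOsm/kg
Osmolar gap = measured − calculated = 325 − 327.1 = -2.1 mOsm/kg

-2.1 mOsm/kg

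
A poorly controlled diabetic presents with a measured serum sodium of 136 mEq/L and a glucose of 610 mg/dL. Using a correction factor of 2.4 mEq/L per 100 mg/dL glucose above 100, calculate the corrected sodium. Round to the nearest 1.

Corrected Na = measured Na + 2.4 · (glucose − 100)/100
= 136 + 2.4 · (610 − 100)/100
= 136 + 12.2
= 148.2 mEq/L

148 mEq/L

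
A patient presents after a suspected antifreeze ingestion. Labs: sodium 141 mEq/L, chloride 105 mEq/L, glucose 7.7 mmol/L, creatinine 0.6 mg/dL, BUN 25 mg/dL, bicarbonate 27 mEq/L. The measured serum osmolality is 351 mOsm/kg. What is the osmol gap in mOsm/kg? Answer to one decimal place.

52.4 mOsm/kg

Calculated osmolality = 2·Na + glucose + BUN/2.8
= 2·141 + 7.7 + 25/2.8
= 282 + 7.70 + 8.93
= 298.63 mOsm/kg ≈ 298.6 mOsm/kg
Osmolar gap = measured − calculated = 351 − 298.6 = 52.4 mOsm/kg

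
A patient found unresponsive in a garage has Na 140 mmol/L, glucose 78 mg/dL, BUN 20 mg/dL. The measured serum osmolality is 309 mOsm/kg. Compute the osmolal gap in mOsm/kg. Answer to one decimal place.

17.5 mOsm/kg

Calculated osmolality = 2·Na + glucose/18 + BUN/2.8
= 2·140 + 78/18 + 20/2.8
= 280 + 4.33 + 7.14
= 291.47 mOsm/kg ≈ 291.5 mOsm/kg
Osmolar gap = measured − calculated = 309 − 291.5 = 17.5 mOsm/kg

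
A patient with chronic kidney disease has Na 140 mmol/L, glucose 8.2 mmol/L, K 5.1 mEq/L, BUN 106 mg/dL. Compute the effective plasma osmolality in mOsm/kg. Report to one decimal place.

Effective osmolality excludes urea (freely permeant across cell membranes):
2·Na + glucose
= 2·140 + 8.2
= 280 + 8.2
= 288.2 mOsm/kg

288.2 mOsm/kg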